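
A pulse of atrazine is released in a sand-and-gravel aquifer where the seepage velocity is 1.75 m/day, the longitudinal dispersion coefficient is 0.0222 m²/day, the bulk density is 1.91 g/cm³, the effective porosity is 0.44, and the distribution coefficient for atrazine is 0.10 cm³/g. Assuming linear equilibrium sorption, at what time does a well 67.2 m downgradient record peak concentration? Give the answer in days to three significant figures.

Retardation factor R = 1 + ρ_b·K_d/n = 1 + 1.91 × 0.10/0.44 = 1.434.
Sorption retards both mechanisms: v_R = v/R = 1.220 m/day, D_R = D/R = 0.01548 m²/day.
Peak time from v_R²t² + 2D_R t − x² = 0: t = (√(D_R² + v_R²x²) − D_R)/v_R².
√(D_R² + v_R²x²) = √(0.01548² + 1.220² × 67.2²) = 81.98; v_R² = 1.488.
t = (81.98 − 0.01548)/1.488 = 55.1 days.

55.1 days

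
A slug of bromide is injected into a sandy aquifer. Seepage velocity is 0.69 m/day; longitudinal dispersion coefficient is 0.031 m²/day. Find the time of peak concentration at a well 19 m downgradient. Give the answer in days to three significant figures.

27.5 days

For the 1D instantaneous-source solution, setting ∂C/∂t = 0 at fixed x gives v²t² + 2Dt − x² = 0, so t = (√(D² + v²x²) − D)/v².
√(D² + v²x²) = √(0.031² + 0.69² × 19²) = 13.11; v² = 0.4761.
t = (13.11 − 0.031)/0.4761 = 27.5 days (vs. the pure-advection estimate x/v = 27.5 d).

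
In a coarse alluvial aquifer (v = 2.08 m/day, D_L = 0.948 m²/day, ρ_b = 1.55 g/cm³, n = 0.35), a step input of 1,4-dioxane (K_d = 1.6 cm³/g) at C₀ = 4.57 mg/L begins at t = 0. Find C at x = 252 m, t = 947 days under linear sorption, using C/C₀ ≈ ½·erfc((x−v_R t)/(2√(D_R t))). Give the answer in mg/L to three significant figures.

Retardation factor R = 1 + ρ_b·K_d/n = 1 + 1.55 × 1.6/0.35 = 8.086.
Sorption retards both mechanisms: v_R = v/R = 0.2572 m/day, D_R = D/R = 0.1172 m²/day.
v_R·t = 0.2572 × 947 = 243.5684 m; 2√(D_R t) = 21.07 m; argument = (252 − 243.5684)/21.07 = 0.4002.
C = C₀ × ½·erfc(0.4002) = 4.57 × 0.2857 = 1.31 mg/L.

1.31 mg/L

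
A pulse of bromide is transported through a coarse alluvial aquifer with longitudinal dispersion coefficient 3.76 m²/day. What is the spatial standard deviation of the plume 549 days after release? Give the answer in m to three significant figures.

Dispersive spreading gives a Gaussian with σ² = 2Dt; advection only shifts the center.
σ = √(2 × 3.76 × 549) = 64.3 m.

64.3 m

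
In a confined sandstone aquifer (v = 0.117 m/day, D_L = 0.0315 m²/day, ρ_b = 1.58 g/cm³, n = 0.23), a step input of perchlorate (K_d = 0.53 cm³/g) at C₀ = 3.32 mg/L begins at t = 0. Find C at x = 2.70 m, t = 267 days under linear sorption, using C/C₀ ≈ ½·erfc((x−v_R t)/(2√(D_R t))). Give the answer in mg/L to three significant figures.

3.26 mg/L

Retardation factor R = 1 + ρ_b·K_d/n = 1 + 1.58 × 0.53/0.23 = 4.641.
Sorption retards both mechanisms: v_R = v/R = 0.02521 m/day, D_R = D/R = 0.006787 m²/day.
v_R·t = 0.02521 × 267 = 6.73107 m; 2√(D_R t) = 2.692 m; argument = (2.70 − 6.73107)/2.692 = -1.497.
C = C₀ × ½·erfc(-1.497) = 3.32 × 0.9829 = 3.26 mg/L.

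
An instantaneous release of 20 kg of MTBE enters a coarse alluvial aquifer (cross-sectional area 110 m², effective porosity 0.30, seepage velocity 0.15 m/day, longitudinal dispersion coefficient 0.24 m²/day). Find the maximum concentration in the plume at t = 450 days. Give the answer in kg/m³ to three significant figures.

The peak of an instantaneous 1D plume sits at x = vt; there the Gaussian factor is 1 and C_max = M/(n_e·A·√(4πDt)), where n_e·A is the pore area the mass is dissolved in.
√(4πDt) = √(4π × 0.24 × 450) = 36.84 m, so C_max = 20/(0.30 × 110 × 36.84) = 0.0165 kg/m³.

0.0165 kg/m³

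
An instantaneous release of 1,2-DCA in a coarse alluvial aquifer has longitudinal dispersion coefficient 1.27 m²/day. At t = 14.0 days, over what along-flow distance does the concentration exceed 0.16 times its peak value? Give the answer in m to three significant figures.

The plume is Gaussian with σ = √(2Dt) = √(2 × 1.27 × 14.0) = 5.963 m.
C/C_peak = exp(−Δx²/(2σ²)) = 0.16 ⇒ Δx = σ·√(−2 ln 0.16) = 5.963 × 1.914 = 11.41 m.
Width = 2Δx = 22.8 m.

22.8 m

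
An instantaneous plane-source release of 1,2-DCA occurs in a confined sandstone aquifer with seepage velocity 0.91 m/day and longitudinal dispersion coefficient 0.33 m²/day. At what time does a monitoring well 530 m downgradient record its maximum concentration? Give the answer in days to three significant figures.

582 days

For the 1D instantaneous-source solution, setting ∂C/∂t = 0 at fixed x gives v²t² + 2Dt − x² = 0, so t = (√(D² + v²x²) − D)/v².
√(D² + v²x²) = √(0.33² + 0.91² × 530²) = 482.3; v² = 0.8281.
t = (482.3 − 0.33)/0.8281 = 582 days (vs. the pure-advection estimate x/v = 582 d).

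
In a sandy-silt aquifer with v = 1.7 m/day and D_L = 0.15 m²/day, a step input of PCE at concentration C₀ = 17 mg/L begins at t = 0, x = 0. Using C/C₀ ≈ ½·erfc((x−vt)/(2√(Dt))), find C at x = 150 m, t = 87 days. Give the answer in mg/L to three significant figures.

5.79 mg/L

For a continuous step input, C/C₀ ≈ ½·erfc((x−vt)/(2√(Dt))).
vt = 1.7 × 87 = 147.9 m and 2√(Dt) = 2√(0.15 × 87) = 7.225 m.
Argument (x−vt)/(2√(Dt)) = (150 − 147.9)/7.225 = 0.2907; ½·erfc(0.2907) = 0.3405.
C = 17 × 0.3405 = 5.79 mg/L.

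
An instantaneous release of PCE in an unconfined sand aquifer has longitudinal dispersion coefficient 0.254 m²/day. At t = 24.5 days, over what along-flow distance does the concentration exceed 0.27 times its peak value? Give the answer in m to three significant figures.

The plume is Gaussian with σ = √(2Dt) = √(2 × 0.254 × 24.5) = 3.528 m.
C/C_peak = exp(−Δx²/(2σ²)) = 0.27 ⇒ Δx = σ·√(−2 ln 0.27) = 3.528 × 1.618 = 5.708 m.
Width = 2Δx = 11.4 m.

11.4 m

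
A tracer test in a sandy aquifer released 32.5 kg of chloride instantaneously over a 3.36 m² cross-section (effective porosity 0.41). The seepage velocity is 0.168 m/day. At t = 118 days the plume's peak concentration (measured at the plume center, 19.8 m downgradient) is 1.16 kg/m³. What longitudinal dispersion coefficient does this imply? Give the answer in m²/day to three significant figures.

0.279 m²/day

At the plume center C_max = M/(n_e·A·√(4πDt)), so D = M²/(4πt·(n_e·A·C_max)²).
n_e·A·C_max = 0.41 × 3.36 × 1.16 = 1.598 kg/m.
D = 32.5²/(4π × 118 × 1.598²) = 0.279 m²/day.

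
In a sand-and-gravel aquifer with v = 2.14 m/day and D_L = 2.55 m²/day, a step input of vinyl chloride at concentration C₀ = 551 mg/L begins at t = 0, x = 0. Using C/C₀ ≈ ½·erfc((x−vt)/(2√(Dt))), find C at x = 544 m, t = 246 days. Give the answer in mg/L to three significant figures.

171 mg/L

For a continuous step input, C/C₀ ≈ ½·erfc((x−vt)/(2√(Dt))).
vt = 2.14 × 246 = 526.44 m and 2√(Dt) = 2√(2.55 × 246) = 50.09 m.
Argument (x−vt)/(2√(Dt)) = (544 − 526.44)/50.09 = 0.3506; ½·erfc(0.3506) = 0.3100.
C = 551 × 0.3100 = 171 mg/L.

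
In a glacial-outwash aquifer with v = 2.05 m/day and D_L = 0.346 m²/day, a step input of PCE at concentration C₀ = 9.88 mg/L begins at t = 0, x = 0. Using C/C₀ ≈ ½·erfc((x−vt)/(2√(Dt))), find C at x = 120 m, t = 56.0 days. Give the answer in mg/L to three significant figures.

For a continuous step input, C/C₀ ≈ ½·erfc((x−vt)/(2√(Dt))).
vt = 2.05 × 56.0 = 114.8 m and 2√(Dt) = 2√(0.346 × 56.0) = 8.804 m.
Argument (x−vt)/(2√(Dt)) = (120 − 114.8)/8.804 = 0.5906; ½·erfc(0.5906) = 0.2018.
C = 9.88 × 0.2018 = 1.99 mg/L.

1.99 mg/L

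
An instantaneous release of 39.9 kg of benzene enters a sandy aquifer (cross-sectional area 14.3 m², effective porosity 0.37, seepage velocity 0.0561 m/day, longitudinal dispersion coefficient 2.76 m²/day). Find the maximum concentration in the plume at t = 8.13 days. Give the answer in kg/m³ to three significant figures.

0.449 kg/m³

The peak of an instantaneous 1D plume sits at x = vt; there the Gaussian factor is 1 and C_max = M/(n_e·A·√(4πDt)), where n_e·A is the pore area the mass is dissolved in.
√(4πDt) = √(4π × 2.76 × 8.13) = 16.79 m, so C_max = 39.9/(0.37 × 14.3 × 16.79) = 0.449 kg/m³.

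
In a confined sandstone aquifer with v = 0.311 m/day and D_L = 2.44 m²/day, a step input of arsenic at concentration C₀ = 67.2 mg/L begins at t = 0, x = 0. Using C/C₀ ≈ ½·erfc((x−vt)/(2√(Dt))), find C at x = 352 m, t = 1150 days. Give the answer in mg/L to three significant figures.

35.6 mg/L

For a continuous step input, C/C₀ ≈ ½·erfc((x−vt)/(2√(Dt))).
vt = 0.311 × 1150 = 357.65 m and 2√(Dt) = 2√(2.44 × 1150) = 105.9 m.
Argument (x−vt)/(2√(Dt)) = (352 − 357.65)/105.9 = -0.05335; ½·erfc(-0.05335) = 0.5301.
C = 67.2 × 0.5301 = 35.6 mg/L.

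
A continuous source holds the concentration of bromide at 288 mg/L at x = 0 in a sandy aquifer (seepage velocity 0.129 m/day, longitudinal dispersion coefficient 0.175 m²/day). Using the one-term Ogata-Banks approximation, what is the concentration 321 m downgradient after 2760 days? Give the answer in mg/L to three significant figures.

251 mg/L

For a continuous step input, C/C₀ ≈ ½·erfc((x−vt)/(2√(Dt))).
vt = 0.129 × 2760 = 356.04 m and 2√(Dt) = 2√(0.175 × 2760) = 43.95 m.
Argument (x−vt)/(2√(Dt)) = (321 − 356.04)/43.95 = -0.7973; ½·erfc(-0.7973) = 0.8702.
C = 288 × 0.8702 = 251 mg/L.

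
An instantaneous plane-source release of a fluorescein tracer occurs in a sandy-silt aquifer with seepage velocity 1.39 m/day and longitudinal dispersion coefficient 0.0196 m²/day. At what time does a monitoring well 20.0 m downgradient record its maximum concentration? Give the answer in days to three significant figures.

For the 1D instantaneous-source solution, setting ∂C/∂t = 0 at fixed x gives v²t² + 2Dt − x² = 0, so t = (√(D² + v²x²) − D)/v².
√(D² + v²x²) = √(0.0196² + 1.39² × 20.0²) = 27.80; v² = 1.9321.
t = (27.80 − 0.0196)/1.9321 = 14.4 days (vs. the pure-advection estimate x/v = 14.4 d).

14.4 days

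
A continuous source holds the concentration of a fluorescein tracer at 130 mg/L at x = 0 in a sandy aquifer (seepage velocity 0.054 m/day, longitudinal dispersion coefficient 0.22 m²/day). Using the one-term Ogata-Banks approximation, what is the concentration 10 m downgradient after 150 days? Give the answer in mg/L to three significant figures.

For a continuous step input, C/C₀ ≈ ½·erfc((x−vt)/(2√(Dt))).
vt = 0.054 × 150 = 8.1 m and 2√(Dt) = 2√(0.22 × 150) = 11.49 m.
Argument (x−vt)/(2√(Dt)) = (10 − 8.1)/11.49 = 0.1654; ½·erfc(0.1654) = 0.4075.
C = 130 × 0.4075 = 53.0 mg/L.

53.0 mg/L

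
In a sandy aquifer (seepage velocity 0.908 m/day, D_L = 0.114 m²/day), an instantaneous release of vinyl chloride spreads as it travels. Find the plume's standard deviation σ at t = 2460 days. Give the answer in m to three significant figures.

Dispersive spreading gives a Gaussian with σ² = 2Dt; advection only shifts the center.
σ = √(2 × 0.114 × 2460) = 23.7 m.

23.7 m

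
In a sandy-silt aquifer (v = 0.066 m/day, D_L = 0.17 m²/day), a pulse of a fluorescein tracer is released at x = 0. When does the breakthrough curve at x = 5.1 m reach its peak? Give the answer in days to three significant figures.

47.5 days

For the 1D instantaneous-source solution, setting ∂C/∂t = 0 at fixed x gives v²t² + 2Dt − x² = 0, so t = (√(D² + v²x²) − D)/v².
√(D² + v²x²) = √(0.17² + 0.066² × 5.1²) = 0.3771; v² = 0.004356.
t = (0.3771 − 0.17)/0.004356 = 47.5 days (vs. the pure-advection estimate x/v = 77.3 d).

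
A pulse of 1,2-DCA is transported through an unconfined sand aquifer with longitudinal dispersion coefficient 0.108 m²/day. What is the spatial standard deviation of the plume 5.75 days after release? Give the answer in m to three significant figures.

1.11 m

Dispersive spreading gives a Gaussian with σ² = 2Dt; advection only shifts the center.
σ = √(2 × 0.108 × 5.75) = 1.11 m.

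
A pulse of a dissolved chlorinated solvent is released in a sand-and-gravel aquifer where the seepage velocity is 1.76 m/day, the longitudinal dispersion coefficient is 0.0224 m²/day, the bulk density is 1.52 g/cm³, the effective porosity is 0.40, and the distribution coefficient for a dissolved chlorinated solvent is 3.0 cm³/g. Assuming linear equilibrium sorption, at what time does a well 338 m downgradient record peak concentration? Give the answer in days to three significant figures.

2380 days

Retardation factor R = 1 + ρ_b·K_d/n = 1 + 1.52 × 3.0/0.40 = 12.40.
Sorption retards both mechanisms: v_R = v/R = 0.1419 m/day, D_R = D/R = 0.001806 m²/day.
Peak time from v_R²t² + 2D_R t − x² = 0: t = (√(D_R² + v_R²x²) − D_R)/v_R².
√(D_R² + v_R²x²) = √(0.001806² + 0.1419² × 338²) = 47.96; v_R² = 0.02014.
t = (47.96 − 0.001806)/0.02014 = 2380 days.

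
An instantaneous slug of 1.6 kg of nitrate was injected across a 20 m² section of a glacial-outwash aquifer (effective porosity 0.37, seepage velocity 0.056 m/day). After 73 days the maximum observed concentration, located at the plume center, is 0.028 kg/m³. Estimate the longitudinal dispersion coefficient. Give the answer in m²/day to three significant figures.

At the plume center C_max = M/(n_e·A·√(4πDt)), so D = M²/(4πt·(n_e·A·C_max)²).
n_e·A·C_max = 0.37 × 20 × 0.028 = 0.2072 kg/m.
D = 1.6²/(4π × 73 × 0.2072²) = 0.0650 m²/day.

0.0650 m²/day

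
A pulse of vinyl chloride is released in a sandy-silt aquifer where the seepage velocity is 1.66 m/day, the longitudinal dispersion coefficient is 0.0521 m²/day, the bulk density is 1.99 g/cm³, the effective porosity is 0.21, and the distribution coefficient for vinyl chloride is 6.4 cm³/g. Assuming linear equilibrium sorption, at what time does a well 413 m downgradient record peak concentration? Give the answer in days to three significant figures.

Retardation factor R = 1 + ρ_b·K_d/n = 1 + 1.99 × 6.4/0.21 = 61.65.
Sorption retards both mechanisms: v_R = v/R = 0.02693 m/day, D_R = D/R = 0.0008451 m²/day.
Peak time from v_R²t² + 2D_R t − x² = 0: t = (√(D_R² + v_R²x²) − D_R)/v_R².
√(D_R² + v_R²x²) = √(0.0008451² + 0.02693² × 413²) = 11.12; v_R² = 0.0007252.
t = (11.12 − 0.0008451)/0.0007252 = 15300 days.

15300 days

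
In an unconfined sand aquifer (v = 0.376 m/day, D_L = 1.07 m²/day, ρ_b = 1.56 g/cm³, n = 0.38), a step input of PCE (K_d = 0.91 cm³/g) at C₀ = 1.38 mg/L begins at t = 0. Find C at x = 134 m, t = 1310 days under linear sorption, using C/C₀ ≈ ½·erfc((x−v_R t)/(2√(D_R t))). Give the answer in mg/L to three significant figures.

0.150 mg/L

Retardation factor R = 1 + ρ_b·K_d/n = 1 + 1.56 × 0.91/0.38 = 4.736.
Sorption retards both mechanisms: v_R = v/R = 0.07939 m/day, D_R = D/R = 0.2259 m²/day.
v_R·t = 0.07939 × 1310 = 104.0009 m; 2√(D_R t) = 34.41 m; argument = (134 − 104.0009)/34.41 = 0.8718.
C = C₀ × ½·erfc(0.8718) = 1.38 × 0.1088 = 0.150 mg/L.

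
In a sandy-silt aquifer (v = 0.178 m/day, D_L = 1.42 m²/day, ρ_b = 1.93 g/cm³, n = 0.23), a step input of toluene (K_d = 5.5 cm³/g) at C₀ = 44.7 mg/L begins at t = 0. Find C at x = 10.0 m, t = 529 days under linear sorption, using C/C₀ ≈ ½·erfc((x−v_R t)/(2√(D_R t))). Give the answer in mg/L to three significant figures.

3.49 mg/L

Retardation factor R = 1 + ρ_b·K_d/n = 1 + 1.93 × 5.5/0.23 = 47.15.
Sorption retards both mechanisms: v_R = v/R = 0.003775 m/day, D_R = D/R = 0.03012 m²/day.
v_R·t = 0.003775 × 529 = 1.996975 m; 2√(D_R t) = 7.983 m; argument = (10.0 − 1.996975)/7.983 = 1.003.
C = C₀ × ½·erfc(1.003) = 44.7 × 0.07803 = 3.49 mg/L.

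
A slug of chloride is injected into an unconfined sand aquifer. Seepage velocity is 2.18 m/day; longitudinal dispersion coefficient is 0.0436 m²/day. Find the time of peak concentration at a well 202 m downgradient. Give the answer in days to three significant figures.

92.7 days

For the 1D instantaneous-source solution, setting ∂C/∂t = 0 at fixed x gives v²t² + 2Dt − x² = 0, so t = (√(D² + v²x²) − D)/v².
√(D² + v²x²) = √(0.0436² + 2.18² × 202²) = 440.4; v² = 4.7524.
t = (440.4 − 0.0436)/4.7524 = 92.7 days (vs. the pure-advection estimate x/v = 92.7 d).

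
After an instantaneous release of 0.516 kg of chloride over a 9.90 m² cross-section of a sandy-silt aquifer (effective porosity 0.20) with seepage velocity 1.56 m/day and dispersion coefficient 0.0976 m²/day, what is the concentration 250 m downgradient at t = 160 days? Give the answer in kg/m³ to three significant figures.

For an instantaneous plane source, C(x,t) = M/(n_e·A·√(4πDt)) · exp(−(x−vt)²/(4Dt)), with n_e·A the pore (flow) area.
Plume center vt = 1.56 × 160 = 249.6 m, so the well at 250 m is 0.4 m downgradient of the peak.
√(4πDt) = 14.01 m, giving peak height M/(n_e·A·√(4πDt)) = 0.516/(0.20 × 9.90 × 14.01) = 0.01860 kg/m³.
(x−vt)²/(4Dt) = (0.4)²/(4 × 0.0976 × 160) = 0.002561; exp(−0.002561) = 0.9974.
C = 0.01860 × 0.9974 = 0.0186 kg/m³.

0.0186 kg/m³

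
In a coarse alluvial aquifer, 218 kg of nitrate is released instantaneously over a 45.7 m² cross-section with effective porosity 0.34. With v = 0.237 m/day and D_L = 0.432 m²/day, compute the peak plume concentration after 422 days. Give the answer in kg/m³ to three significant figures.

The peak of an instantaneous 1D plume sits at x = vt; there the Gaussian factor is 1 and C_max = M/(n_e·A·√(4πDt)), where n_e·A is the pore area the mass is dissolved in.
√(4πDt) = √(4π × 0.432 × 422) = 47.86 m, so C_max = 218/(0.34 × 45.7 × 47.86) = 0.293 kg/m³.

0.293 kg/m³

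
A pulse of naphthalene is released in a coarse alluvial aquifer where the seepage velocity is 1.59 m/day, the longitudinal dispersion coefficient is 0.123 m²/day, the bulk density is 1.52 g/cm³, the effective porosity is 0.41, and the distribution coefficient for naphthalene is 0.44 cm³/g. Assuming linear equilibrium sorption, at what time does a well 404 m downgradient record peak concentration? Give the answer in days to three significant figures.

668 days

Retardation factor R = 1 + ρ_b·K_d/n = 1 + 1.52 × 0.44/0.41 = 2.631.
Sorption retards both mechanisms: v_R = v/R = 0.6043 m/day, D_R = D/R = 0.04675 m²/day.
Peak time from v_R²t² + 2D_R t − x² = 0: t = (√(D_R² + v_R²x²) − D_R)/v_R².
√(D_R² + v_R²x²) = √(0.04675² + 0.6043² × 404²) = 244.1; v_R² = 0.3652.
t = (244.1 − 0.04675)/0.3652 = 668 days.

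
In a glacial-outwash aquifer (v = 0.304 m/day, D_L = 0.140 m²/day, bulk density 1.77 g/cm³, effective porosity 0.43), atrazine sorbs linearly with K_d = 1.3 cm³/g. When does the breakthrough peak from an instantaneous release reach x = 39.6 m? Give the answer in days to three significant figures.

Retardation factor R = 1 + ρ_b·K_d/n = 1 + 1.77 × 1.3/0.43 = 6.351.
Sorption retards both mechanisms: v_R = v/R = 0.04787 m/day, D_R = D/R = 0.02204 m²/day.
Peak time from v_R²t² + 2D_R t − x² = 0: t = (√(D_R² + v_R²x²) − D_R)/v_R².
√(D_R² + v_R²x²) = √(0.02204² + 0.04787² × 39.6²) = 1.896; v_R² = 0.002292.
t = (1.896 − 0.02204)/0.002292 = 818 days.

818 days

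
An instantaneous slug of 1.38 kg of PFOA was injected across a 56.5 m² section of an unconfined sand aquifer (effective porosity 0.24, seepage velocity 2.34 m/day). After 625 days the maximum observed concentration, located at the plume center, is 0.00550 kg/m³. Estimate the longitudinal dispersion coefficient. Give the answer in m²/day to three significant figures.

At the plume center C_max = M/(n_e·A·√(4πDt)), so D = M²/(4πt·(n_e·A·C_max)²).
n_e·A·C_max = 0.24 × 56.5 × 0.00550 = 0.07458 kg/m.
D = 1.38²/(4π × 625 × 0.07458²) = 0.0436 m²/day.

0.0436 m²/day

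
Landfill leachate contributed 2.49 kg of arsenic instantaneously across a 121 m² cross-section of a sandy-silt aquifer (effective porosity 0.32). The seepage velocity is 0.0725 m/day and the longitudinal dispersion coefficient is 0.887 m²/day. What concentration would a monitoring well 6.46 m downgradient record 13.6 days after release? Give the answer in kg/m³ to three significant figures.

0.00281 kg/m³

For an instantaneous plane source, C(x,t) = M/(n_e·A·√(4πDt)) · exp(−(x−vt)²/(4Dt)), with n_e·A the pore (flow) area.
Plume center vt = 0.0725 × 13.6 = 0.986 m, so the well at 6.46 m is 5.474 m downgradient of the peak.
√(4πDt) = 12.31 m, giving peak height M/(n_e·A·√(4πDt)) = 2.49/(0.32 × 121 × 12.31) = 0.005224 kg/m³.
(x−vt)²/(4Dt) = (5.474)²/(4 × 0.887 × 13.6) = 0.6210; exp(−0.6210) = 0.5374.
C = 0.005224 × 0.5374 = 0.00281 kg/m³.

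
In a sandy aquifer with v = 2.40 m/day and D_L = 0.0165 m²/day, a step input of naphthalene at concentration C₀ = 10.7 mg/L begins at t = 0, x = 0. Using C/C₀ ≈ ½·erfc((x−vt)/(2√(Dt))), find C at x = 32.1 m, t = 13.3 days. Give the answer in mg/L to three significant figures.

For a continuous step input, C/C₀ ≈ ½·erfc((x−vt)/(2√(Dt))).
vt = 2.40 × 13.3 = 31.92 m and 2√(Dt) = 2√(0.0165 × 13.3) = 0.9369 m.
Argument (x−vt)/(2√(Dt)) = (32.1 − 31.92)/0.9369 = 0.1921; ½·erfc(0.1921) = 0.3929.
C = 10.7 × 0.3929 = 4.20 mg/L.

4.20 mg/L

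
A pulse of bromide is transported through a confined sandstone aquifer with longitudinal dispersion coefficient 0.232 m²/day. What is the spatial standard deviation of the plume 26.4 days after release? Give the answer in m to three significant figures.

Dispersive spreading gives a Gaussian with σ² = 2Dt; advection only shifts the center.
σ = √(2 × 0.232 × 26.4) = 3.50 m.

3.50 m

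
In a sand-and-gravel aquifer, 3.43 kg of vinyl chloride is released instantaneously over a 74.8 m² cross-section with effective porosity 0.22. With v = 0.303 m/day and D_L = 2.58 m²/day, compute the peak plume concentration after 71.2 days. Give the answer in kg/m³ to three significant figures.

The peak of an instantaneous 1D plume sits at x = vt; there the Gaussian factor is 1 and C_max = M/(n_e·A·√(4πDt)), where n_e·A is the pore area the mass is dissolved in.
√(4πDt) = √(4π × 2.58 × 71.2) = 48.05 m, so C_max = 3.43/(0.22 × 74.8 × 48.05) = 0.00434 kg/m³.

0.00434 kg/m³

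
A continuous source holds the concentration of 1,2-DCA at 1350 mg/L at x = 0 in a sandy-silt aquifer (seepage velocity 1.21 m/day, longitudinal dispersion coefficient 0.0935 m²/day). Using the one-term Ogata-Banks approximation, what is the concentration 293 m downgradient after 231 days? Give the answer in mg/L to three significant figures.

For a continuous step input, C/C₀ ≈ ½·erfc((x−vt)/(2√(Dt))).
vt = 1.21 × 231 = 279.51 m and 2√(Dt) = 2√(0.0935 × 231) = 9.295 m.
Argument (x−vt)/(2√(Dt)) = (293 − 279.51)/9.295 = 1.451; ½·erfc(1.451) = 0.02008.
C = 1350 × 0.02008 = 27.1 mg/L.

27.1 mg/L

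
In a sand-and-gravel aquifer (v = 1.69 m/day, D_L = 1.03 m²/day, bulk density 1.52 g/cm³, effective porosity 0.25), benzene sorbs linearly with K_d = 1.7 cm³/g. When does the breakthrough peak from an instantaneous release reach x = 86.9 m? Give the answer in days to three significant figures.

Retardation factor R = 1 + ρ_b·K_d/n = 1 + 1.52 × 1.7/0.25 = 11.34.
Sorption retards both mechanisms: v_R = v/R = 0.1490 m/day, D_R = D/R = 0.09083 m²/day.
Peak time from v_R²t² + 2D_R t − x² = 0: t = (√(D_R² + v_R²x²) − D_R)/v_R².
√(D_R² + v_R²x²) = √(0.09083² + 0.1490² × 86.9²) = 12.95; v_R² = 0.02220.
t = (12.95 − 0.09083)/0.02220 = 579 days.

579 days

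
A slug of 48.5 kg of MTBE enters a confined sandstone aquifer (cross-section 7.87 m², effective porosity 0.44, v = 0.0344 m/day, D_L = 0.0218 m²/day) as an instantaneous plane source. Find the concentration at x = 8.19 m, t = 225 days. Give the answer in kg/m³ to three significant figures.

1.77 kg/m³

For an instantaneous plane source, C(x,t) = M/(n_e·A·√(4πDt)) · exp(−(x−vt)²/(4Dt)), with n_e·A the pore (flow) area.
Plume center vt = 0.0344 × 225 = 7.74 m, so the well at 8.19 m is 0.45 m downgradient of the peak.
√(4πDt) = 7.851 m, giving peak height M/(n_e·A·√(4πDt)) = 48.5/(0.44 × 7.87 × 7.851) = 1.784 kg/m³.
(x−vt)²/(4Dt) = (0.45)²/(4 × 0.0218 × 225) = 0.01032; exp(−0.01032) = 0.9897.
C = 1.784 × 0.9897 = 1.77 kg/m³.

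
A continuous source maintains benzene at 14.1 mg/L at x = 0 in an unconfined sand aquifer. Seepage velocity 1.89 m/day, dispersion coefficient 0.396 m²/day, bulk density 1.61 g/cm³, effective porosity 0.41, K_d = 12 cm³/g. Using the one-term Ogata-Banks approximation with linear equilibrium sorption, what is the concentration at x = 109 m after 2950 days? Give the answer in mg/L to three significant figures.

Retardation factor R = 1 + ρ_b·K_d/n = 1 + 1.61 × 12/0.41 = 48.12.
Sorption retards both mechanisms: v_R = v/R = 0.03928 m/day, D_R = D/R = 0.008229 m²/day.
v_R·t = 0.03928 × 2950 = 115.876 m; 2√(D_R t) = 9.854 m; argument = (109 − 115.876)/9.854 = -0.6978.
C = C₀ × ½·erfc(-0.6978) = 14.1 × 0.8381 = 11.8 mg/L.

11.8 mg/L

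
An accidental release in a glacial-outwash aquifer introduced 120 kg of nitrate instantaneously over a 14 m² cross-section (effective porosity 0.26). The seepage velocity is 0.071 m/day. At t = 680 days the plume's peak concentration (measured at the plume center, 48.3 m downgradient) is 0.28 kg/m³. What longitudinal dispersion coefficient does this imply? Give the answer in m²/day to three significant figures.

At the plume center C_max = M/(n_e·A·√(4πDt)), so D = M²/(4πt·(n_e·A·C_max)²).
n_e·A·C_max = 0.26 × 14 × 0.28 = 1.019 kg/m.
D = 120²/(4π × 680 × 1.019²) = 1.62 m²/day.

1.62 m²/day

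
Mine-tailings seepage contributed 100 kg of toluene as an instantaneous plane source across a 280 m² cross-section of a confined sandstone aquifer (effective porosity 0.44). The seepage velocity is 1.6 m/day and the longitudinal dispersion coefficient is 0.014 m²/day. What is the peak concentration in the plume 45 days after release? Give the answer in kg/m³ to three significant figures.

The peak of an instantaneous 1D plume sits at x = vt; there the Gaussian factor is 1 and C_max = M/(n_e·A·√(4πDt)), where n_e·A is the pore area the mass is dissolved in.
√(4πDt) = √(4π × 0.014 × 45) = 2.814 m, so C_max = 100/(0.44 × 280 × 2.814) = 0.288 kg/m³.

0.288 kg/m³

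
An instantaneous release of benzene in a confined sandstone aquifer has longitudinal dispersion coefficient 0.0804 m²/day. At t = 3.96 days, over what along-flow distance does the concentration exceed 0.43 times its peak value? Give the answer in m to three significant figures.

2.07 m

The plume is Gaussian with σ = √(2Dt) = √(2 × 0.0804 × 3.96) = 0.7980 m.
C/C_peak = exp(−Δx²/(2σ²)) = 0.43 ⇒ Δx = σ·√(−2 ln 0.43) = 0.7980 × 1.299 = 1.037 m.
Width = 2Δx = 2.07 m.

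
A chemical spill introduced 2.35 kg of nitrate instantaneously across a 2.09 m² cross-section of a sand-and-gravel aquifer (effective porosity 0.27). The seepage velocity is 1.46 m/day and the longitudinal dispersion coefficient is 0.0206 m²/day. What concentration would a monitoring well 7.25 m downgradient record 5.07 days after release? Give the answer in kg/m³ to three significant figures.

3.44 kg/m³

For an instantaneous plane source, C(x,t) = M/(n_e·A·√(4πDt)) · exp(−(x−vt)²/(4Dt)), with n_e·A the pore (flow) area.
Plume center vt = 1.46 × 5.07 = 7.4022 m, so the well at 7.25 m is 0.1522 m upgradient of the peak.
√(4πDt) = 1.146 m, giving peak height M/(n_e·A·√(4πDt)) = 2.35/(0.27 × 2.09 × 1.146) = 3.634 kg/m³.
(x−vt)²/(4Dt) = (-0.1522)²/(4 × 0.0206 × 5.07) = 0.05545; exp(−0.05545) = 0.9461.
C = 3.634 × 0.9461 = 3.44 kg/m³.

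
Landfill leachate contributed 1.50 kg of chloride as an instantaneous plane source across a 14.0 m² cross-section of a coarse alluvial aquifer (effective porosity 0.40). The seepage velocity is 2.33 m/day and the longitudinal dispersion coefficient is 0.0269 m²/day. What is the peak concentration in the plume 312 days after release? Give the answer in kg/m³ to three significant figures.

0.0261 kg/m³

The peak of an instantaneous 1D plume sits at x = vt; there the Gaussian factor is 1 and C_max = M/(n_e·A·√(4πDt)), where n_e·A is the pore area the mass is dissolved in.
√(4πDt) = √(4π × 0.0269 × 312) = 10.27 m, so C_max = 1.50/(0.40 × 14.0 × 10.27) = 0.0261 kg/m³.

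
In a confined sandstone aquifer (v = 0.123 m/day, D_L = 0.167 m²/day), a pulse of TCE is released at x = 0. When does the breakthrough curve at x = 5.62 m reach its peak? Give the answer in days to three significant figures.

For the 1D instantaneous-source solution, setting ∂C/∂t = 0 at fixed x gives v²t² + 2Dt − x² = 0, so t = (√(D² + v²x²) − D)/v².
√(D² + v²x²) = √(0.167² + 0.123² × 5.62²) = 0.7111; v² = 0.015129.
t = (0.7111 − 0.167)/0.015129 = 36.0 days (vs. the pure-advection estimate x/v = 45.7 d).

36.0 days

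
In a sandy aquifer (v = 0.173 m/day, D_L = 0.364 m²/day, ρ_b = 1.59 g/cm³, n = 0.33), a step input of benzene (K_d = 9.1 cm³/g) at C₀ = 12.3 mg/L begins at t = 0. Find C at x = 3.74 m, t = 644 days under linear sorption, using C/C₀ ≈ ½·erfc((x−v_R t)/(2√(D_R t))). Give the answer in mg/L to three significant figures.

Retardation factor R = 1 + ρ_b·K_d/n = 1 + 1.59 × 9.1/0.33 = 44.85.
Sorption retards both mechanisms: v_R = v/R = 0.003857 m/day, D_R = D/R = 0.008116 m²/day.
v_R·t = 0.003857 × 644 = 2.483908 m; 2√(D_R t) = 4.572 m; argument = (3.74 − 2.483908)/4.572 = 0.2747.
C = C₀ × ½·erfc(0.2747) = 12.3 × 0.3488 = 4.29 mg/L.

4.29 mg/L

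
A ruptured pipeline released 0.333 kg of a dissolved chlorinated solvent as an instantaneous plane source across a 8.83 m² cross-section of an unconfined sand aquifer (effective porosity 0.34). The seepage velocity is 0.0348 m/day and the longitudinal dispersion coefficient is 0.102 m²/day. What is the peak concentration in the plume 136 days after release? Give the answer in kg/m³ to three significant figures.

0.00840 kg/m³

The peak of an instantaneous 1D plume sits at x = vt; there the Gaussian factor is 1 and C_max = M/(n_e·A·√(4πDt)), where n_e·A is the pore area the mass is dissolved in.
√(4πDt) = √(4π × 0.102 × 136) = 13.20 m, so C_max = 0.333/(0.34 × 8.83 × 13.20) = 0.00840 kg/m³.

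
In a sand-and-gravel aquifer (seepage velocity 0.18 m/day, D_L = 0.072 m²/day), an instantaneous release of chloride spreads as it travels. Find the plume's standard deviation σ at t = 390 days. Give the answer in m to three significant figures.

7.49 m

Dispersive spreading gives a Gaussian with σ² = 2Dt; advection only shifts the center.
σ = √(2 × 0.072 × 390) = 7.49 m.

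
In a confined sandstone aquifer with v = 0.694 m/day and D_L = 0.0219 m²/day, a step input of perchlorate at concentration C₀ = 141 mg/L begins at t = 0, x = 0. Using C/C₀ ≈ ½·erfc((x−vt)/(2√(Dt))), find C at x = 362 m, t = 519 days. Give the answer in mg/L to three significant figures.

For a continuous step input, C/C₀ ≈ ½·erfc((x−vt)/(2√(Dt))).
vt = 0.694 × 519 = 360.186 m and 2√(Dt) = 2√(0.0219 × 519) = 6.743 m.
Argument (x−vt)/(2√(Dt)) = (362 − 360.186)/6.743 = 0.2690; ½·erfc(0.2690) = 0.3518.
C = 141 × 0.3518 = 49.6 mg/L.

49.6 mg/L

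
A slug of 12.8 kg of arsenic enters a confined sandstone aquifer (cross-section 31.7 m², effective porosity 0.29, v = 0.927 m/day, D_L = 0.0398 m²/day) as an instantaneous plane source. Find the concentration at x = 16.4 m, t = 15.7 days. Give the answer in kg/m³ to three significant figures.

0.127 kg/m³

For an instantaneous plane source, C(x,t) = M/(n_e·A·√(4πDt)) · exp(−(x−vt)²/(4Dt)), with n_e·A the pore (flow) area.
Plume center vt = 0.927 × 15.7 = 14.5539 m, so the well at 16.4 m is 1.8461 m downgradient of the peak.
√(4πDt) = 2.802 m, giving peak height M/(n_e·A·√(4πDt)) = 12.8/(0.29 × 31.7 × 2.802) = 0.4969 kg/m³.
(x−vt)²/(4Dt) = (1.8461)²/(4 × 0.0398 × 15.7) = 1.364; exp(−1.364) = 0.2556.
C = 0.4969 × 0.2556 = 0.127 kg/m³.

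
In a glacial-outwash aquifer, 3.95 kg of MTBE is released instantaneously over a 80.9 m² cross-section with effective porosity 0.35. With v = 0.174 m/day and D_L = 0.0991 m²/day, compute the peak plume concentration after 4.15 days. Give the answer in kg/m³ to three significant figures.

The peak of an instantaneous 1D plume sits at x = vt; there the Gaussian factor is 1 and C_max = M/(n_e·A·√(4πDt)), where n_e·A is the pore area the mass is dissolved in.
√(4πDt) = √(4π × 0.0991 × 4.15) = 2.273 m, so C_max = 3.95/(0.35 × 80.9 × 2.273) = 0.0614 kg/m³.

0.0614 kg/m³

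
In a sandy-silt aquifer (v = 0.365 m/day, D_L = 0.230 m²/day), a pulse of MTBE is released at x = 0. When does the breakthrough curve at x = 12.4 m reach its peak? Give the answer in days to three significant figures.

32.3 days

For the 1D instantaneous-source solution, setting ∂C/∂t = 0 at fixed x gives v²t² + 2Dt − x² = 0, so t = (√(D² + v²x²) − D)/v².
√(D² + v²x²) = √(0.230² + 0.365² × 12.4²) = 4.532; v² = 0.133225.
t = (4.532 − 0.230)/0.133225 = 32.3 days (vs. the pure-advection estimate x/v = 34.0 d).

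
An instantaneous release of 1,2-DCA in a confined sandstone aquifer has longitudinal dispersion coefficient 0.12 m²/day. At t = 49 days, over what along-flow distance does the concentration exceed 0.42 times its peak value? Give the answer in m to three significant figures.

9.03 m

The plume is Gaussian with σ = √(2Dt) = √(2 × 0.12 × 49) = 3.429 m.
C/C_peak = exp(−Δx²/(2σ²)) = 0.42 ⇒ Δx = σ·√(−2 ln 0.42) = 3.429 × 1.317 = 4.516 m.
Width = 2Δx = 9.03 m.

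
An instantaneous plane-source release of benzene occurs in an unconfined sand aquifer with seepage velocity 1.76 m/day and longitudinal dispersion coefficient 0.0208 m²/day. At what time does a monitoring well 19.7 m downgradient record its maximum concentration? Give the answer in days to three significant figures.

11.2 days

For the 1D instantaneous-source solution, setting ∂C/∂t = 0 at fixed x gives v²t² + 2Dt − x² = 0, so t = (√(D² + v²x²) − D)/v².
√(D² + v²x²) = √(0.0208² + 1.76² × 19.7²) = 34.67; v² = 3.0976.
t = (34.67 − 0.0208)/3.0976 = 11.2 days (vs. the pure-advection estimate x/v = 11.2 d).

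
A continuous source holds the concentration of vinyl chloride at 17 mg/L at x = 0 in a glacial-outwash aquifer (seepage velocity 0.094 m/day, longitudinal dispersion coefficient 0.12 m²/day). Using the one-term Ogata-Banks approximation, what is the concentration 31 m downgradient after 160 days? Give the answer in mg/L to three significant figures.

For a continuous step input, C/C₀ ≈ ½·erfc((x−vt)/(2√(Dt))).
vt = 0.094 × 160 = 15.04 m and 2√(Dt) = 2√(0.12 × 160) = 8.764 m.
Argument (x−vt)/(2√(Dt)) = (31 − 15.04)/8.764 = 1.821; ½·erfc(1.821) = 0.005008.
C = 17 × 0.005008 = 0.0851 mg/L.

0.0851 mg/L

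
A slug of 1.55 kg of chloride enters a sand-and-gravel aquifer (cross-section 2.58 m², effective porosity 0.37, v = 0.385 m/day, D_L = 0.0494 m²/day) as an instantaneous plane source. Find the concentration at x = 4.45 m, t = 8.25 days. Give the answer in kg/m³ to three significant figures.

0.265 kg/m³

For an instantaneous plane source, C(x,t) = M/(n_e·A·√(4πDt)) · exp(−(x−vt)²/(4Dt)), with n_e·A the pore (flow) area.
Plume center vt = 0.385 × 8.25 = 3.17625 m, so the well at 4.45 m is 1.27375 m downgradient of the peak.
√(4πDt) = 2.263 m, giving peak height M/(n_e·A·√(4πDt)) = 1.55/(0.37 × 2.58 × 2.263) = 0.7175 kg/m³.
(x−vt)²/(4Dt) = (1.27375)²/(4 × 0.0494 × 8.25) = 0.9952; exp(−0.9952) = 0.3696.
C = 0.7175 × 0.3696 = 0.265 kg/m³.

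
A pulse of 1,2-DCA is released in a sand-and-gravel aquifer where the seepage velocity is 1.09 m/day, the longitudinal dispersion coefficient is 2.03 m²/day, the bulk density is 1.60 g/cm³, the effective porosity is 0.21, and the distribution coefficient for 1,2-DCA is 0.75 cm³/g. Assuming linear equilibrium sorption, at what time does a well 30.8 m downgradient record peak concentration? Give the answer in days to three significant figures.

179 days

Retardation factor R = 1 + ρ_b·K_d/n = 1 + 1.60 × 0.75/0.21 = 6.714.
Sorption retards both mechanisms: v_R = v/R = 0.1623 m/day, D_R = D/R = 0.3024 m²/day.
Peak time from v_R²t² + 2D_R t − x² = 0: t = (√(D_R² + v_R²x²) − D_R)/v_R².
√(D_R² + v_R²x²) = √(0.3024² + 0.1623² × 30.8²) = 5.008; v_R² = 0.02634.
t = (5.008 − 0.3024)/0.02634 = 179 days.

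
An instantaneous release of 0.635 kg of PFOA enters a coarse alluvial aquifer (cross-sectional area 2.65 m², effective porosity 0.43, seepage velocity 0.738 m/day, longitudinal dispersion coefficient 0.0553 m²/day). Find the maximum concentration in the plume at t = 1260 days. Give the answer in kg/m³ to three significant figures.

0.0188 kg/m³

The peak of an instantaneous 1D plume sits at x = vt; there the Gaussian factor is 1 and C_max = M/(n_e·A·√(4πDt)), where n_e·A is the pore area the mass is dissolved in.
√(4πDt) = √(4π × 0.0553 × 1260) = 29.59 m, so C_max = 0.635/(0.43 × 2.65 × 29.59) = 0.0188 kg/m³.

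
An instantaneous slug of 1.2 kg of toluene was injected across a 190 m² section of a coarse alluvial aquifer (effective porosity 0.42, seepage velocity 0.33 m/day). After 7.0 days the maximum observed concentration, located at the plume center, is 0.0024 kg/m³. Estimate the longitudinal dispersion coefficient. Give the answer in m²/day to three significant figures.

0.446 m²/day

At the plume center C_max = M/(n_e·A·√(4πDt)), so D = M²/(4πt·(n_e·A·C_max)²).
n_e·A·C_max = 0.42 × 190 × 0.0024 = 0.1915 kg/m.
D = 1.2²/(4π × 7.0 × 0.1915²) = 0.446 m²/day.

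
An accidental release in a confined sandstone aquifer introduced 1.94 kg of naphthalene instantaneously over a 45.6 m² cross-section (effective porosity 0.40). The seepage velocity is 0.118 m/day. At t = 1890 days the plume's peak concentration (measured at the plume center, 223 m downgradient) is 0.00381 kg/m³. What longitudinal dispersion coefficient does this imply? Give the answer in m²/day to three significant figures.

0.0328 m²/day

At the plume center C_max = M/(n_e·A·√(4πDt)), so D = M²/(4πt·(n_e·A·C_max)²).
n_e·A·C_max = 0.40 × 45.6 × 0.00381 = 0.06949 kg/m.
D = 1.94²/(4π × 1890 × 0.06949²) = 0.0328 m²/day.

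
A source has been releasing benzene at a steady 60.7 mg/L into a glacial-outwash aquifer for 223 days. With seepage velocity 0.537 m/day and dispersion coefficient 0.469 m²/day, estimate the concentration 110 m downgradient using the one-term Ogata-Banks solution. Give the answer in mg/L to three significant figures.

For a continuous step input, C/C₀ ≈ ½·erfc((x−vt)/(2√(Dt))).
vt = 0.537 × 223 = 119.751 m and 2√(Dt) = 2√(0.469 × 223) = 20.45 m.
Argument (x−vt)/(2√(Dt)) = (110 − 119.751)/20.45 = -0.4768; ½·erfc(-0.4768) = 0.7499.
C = 60.7 × 0.7499 = 45.5 mg/L.

45.5 mg/L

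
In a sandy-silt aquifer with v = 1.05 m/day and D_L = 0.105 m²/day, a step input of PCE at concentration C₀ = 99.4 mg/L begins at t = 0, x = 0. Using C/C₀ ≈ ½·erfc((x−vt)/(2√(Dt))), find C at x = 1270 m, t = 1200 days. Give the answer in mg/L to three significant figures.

26.3 mg/L

For a continuous step input, C/C₀ ≈ ½·erfc((x−vt)/(2√(Dt))).
vt = 1.05 × 1200 = 1260 m and 2√(Dt) = 2√(0.105 × 1200) = 22.45 m.
Argument (x−vt)/(2√(Dt)) = (1270 − 1260)/22.45 = 0.4454; ½·erfc(0.4454) = 0.2644.
C = 99.4 × 0.2644 = 26.3 mg/L.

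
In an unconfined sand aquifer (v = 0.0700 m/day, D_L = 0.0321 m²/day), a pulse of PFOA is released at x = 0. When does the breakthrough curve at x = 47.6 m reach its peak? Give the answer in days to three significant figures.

For the 1D instantaneous-source solution, setting ∂C/∂t = 0 at fixed x gives v²t² + 2Dt − x² = 0, so t = (√(D² + v²x²) − D)/v².
√(D² + v²x²) = √(0.0321² + 0.0700² × 47.6²) = 3.332; v² = 0.0049.
t = (3.332 − 0.0321)/0.0049 = 673 days (vs. the pure-advection estimate x/v = 680 d).

673 days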